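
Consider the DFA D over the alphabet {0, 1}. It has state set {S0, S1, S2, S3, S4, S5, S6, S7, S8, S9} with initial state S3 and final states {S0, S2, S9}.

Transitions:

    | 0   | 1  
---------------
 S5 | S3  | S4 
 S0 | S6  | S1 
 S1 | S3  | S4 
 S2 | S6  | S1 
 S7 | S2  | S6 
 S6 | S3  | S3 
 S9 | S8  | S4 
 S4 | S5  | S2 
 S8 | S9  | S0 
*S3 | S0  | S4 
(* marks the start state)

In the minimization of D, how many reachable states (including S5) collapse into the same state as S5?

Reachable states from the start: {S0,S1,S2,S3,S4,S5,S6}. Unreachable: {S7,S8,S9} — drop them.
P0 = {S0,S2} | {S1,S3,S4,S5,S6}.
Split {S1,S3,S4,S5,S6} by δ(·,0) → {S1,S4,S5,S6} and {S3}.
Split {S1,S4,S5,S6} by δ(·,0) → {S1,S5,S6} and {S4}.
On input 1, block {S1,S5,S6} splits into {S1,S5} and {S6}.
No further refinement is possible. Final partition (5 blocks): {S0,S2} | {S1,S5} | {S3} | {S4} | {S6}.
State S5 belongs to the block {S1,S5}, which has 2 states.

2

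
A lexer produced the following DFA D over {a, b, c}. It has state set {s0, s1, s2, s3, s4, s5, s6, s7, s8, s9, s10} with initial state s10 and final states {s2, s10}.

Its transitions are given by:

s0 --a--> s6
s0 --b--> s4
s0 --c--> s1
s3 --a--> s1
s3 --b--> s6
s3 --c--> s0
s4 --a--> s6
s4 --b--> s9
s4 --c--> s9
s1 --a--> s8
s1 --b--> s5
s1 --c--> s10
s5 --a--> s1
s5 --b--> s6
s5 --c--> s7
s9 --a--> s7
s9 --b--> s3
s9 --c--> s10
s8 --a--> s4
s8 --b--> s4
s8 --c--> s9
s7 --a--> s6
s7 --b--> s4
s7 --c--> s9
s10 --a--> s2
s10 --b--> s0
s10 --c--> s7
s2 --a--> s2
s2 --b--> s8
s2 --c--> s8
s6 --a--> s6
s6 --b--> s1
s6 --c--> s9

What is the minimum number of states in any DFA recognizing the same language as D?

5

All states are reachable from the start state.
Initial partition by acceptance: {s2,s10} | {s0,s1,s3,s4,s5,s6,s7,s8,s9}.
Split {s0,s1,s3,s4,s5,s6,s7,s8,s9} by δ(·,c) → {s0,s3,s4,s5,s6,s7,s8} and {s1,s9}.
On input a, block {s0,s3,s4,s5,s6,s7,s8} splits into {s0,s4,s6,s7,s8} and {s3,s5}.
Split {s0,s4,s6,s7,s8} by δ(·,b) → {s0,s7,s8} and {s4,s6}.
Stable partition: {s2,s10} | {s0,s7,s8} | {s1,s9} | {s3,s5} | {s4,s6} — 5 equivalence classes.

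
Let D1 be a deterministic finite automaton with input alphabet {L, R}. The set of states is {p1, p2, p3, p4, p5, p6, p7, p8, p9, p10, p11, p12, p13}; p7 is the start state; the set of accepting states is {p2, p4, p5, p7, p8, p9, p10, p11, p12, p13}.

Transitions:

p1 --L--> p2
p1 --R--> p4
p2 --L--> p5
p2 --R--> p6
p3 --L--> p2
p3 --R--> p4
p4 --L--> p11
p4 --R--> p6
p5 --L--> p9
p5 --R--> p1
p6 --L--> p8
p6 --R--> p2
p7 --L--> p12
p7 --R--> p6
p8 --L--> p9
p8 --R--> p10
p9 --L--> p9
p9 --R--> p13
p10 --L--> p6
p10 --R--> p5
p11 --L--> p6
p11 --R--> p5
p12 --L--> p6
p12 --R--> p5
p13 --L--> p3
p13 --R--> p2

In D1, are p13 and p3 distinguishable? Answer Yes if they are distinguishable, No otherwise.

Start with accepting vs non-accepting: {p2,p4,p5,p7,p8,p9,p10,p11,p12,p13} | {p1,p3,p6}.
Split {p2,p4,p5,p7,p8,p9,p10,p11,p12,p13} by δ(·,L) → {p2,p4,p5,p7,p8,p9} and {p10,p11,p12,p13}.
On input L, block {p2,p4,p5,p7,p8,p9} splits into {p2,p5,p8,p9} and {p4,p7}.
Split {p2,p5,p8,p9} by δ(·,R) → {p2,p5} and {p8,p9}.
Refine {p2,p5} on symbol L: members go to different blocks, giving {p2} and {p5}.
Refine {p1,p3,p6} on symbol L: members go to different blocks, giving {p1,p3} and {p6}.
Split {p10,p11,p12,p13} by δ(·,L) → {p10,p11,p12} and {p13}.
On input R, block {p8,p9} splits into {p8} and {p9}.
The partition is now stable with 9 blocks: {p2} | {p1,p3} | {p10,p11,p12} | {p4,p7} | {p8} | {p5} | {p6} | {p13} | {p9}.
p13 and p3 end up in different blocks, so they are distinguishable. For instance, the string 'ε' is accepted from only p13.

Yes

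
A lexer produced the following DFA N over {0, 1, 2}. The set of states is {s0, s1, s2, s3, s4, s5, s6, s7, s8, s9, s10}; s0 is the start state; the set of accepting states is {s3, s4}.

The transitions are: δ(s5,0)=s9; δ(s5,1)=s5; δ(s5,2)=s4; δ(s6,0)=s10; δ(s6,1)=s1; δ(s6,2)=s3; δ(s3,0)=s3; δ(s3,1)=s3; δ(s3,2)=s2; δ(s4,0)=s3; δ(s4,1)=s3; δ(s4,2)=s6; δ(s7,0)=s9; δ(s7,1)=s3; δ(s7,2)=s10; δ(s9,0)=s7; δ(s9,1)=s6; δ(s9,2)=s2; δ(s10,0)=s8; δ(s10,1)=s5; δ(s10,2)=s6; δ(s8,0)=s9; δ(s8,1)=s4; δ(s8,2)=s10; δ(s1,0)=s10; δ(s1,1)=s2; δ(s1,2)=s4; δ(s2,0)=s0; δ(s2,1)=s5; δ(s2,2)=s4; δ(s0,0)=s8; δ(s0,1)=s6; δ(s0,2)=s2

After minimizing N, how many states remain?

4

Every state is reachable, so we keep all 11.
Initial partition by acceptance: {s3,s4} | {s0,s1,s2,s5,s6,s7,s8,s9,s10}.
Refine {s0,s1,s2,s5,s6,s7,s8,s9,s10} on symbol 1: members go to different blocks, giving {s0,s1,s2,s5,s6,s9,s10} and {s7,s8}.
On input 0, block {s0,s1,s2,s5,s6,s9,s10} splits into {s1,s2,s5,s6} and {s0,s9,s10}.
No further refinement is possible. Final partition (4 blocks): {s3,s4} | {s1,s2,s5,s6} | {s7,s8} | {s0,s9,s10}.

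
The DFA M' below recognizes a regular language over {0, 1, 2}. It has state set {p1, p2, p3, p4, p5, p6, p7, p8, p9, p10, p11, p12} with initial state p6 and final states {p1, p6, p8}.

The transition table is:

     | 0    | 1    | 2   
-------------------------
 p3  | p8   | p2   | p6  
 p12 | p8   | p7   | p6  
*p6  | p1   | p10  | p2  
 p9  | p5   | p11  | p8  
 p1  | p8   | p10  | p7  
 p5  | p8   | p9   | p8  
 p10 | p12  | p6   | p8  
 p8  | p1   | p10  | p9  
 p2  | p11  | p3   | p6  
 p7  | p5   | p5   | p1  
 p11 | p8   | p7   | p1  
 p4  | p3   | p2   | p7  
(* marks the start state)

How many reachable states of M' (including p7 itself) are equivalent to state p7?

3

States {p4} cannot be reached from the start state, so discard them.
Initial partition by acceptance: {p1,p6,p8} | {p2,p3,p5,p7,p9,p10,p11,p12}.
Refine {p2,p3,p5,p7,p9,p10,p11,p12} on symbol 0: members go to different blocks, giving {p2,p7,p9,p10} and {p3,p5,p11,p12}.
Refine {p2,p7,p9,p10} on symbol 1: members go to different blocks, giving {p2,p7,p9} and {p10}.
The partition is now stable with 4 blocks: {p1,p6,p8} | {p2,p7,p9} | {p3,p5,p11,p12} | {p10}.
The equivalence class containing p7 is {p2,p7,p9}, of size 3.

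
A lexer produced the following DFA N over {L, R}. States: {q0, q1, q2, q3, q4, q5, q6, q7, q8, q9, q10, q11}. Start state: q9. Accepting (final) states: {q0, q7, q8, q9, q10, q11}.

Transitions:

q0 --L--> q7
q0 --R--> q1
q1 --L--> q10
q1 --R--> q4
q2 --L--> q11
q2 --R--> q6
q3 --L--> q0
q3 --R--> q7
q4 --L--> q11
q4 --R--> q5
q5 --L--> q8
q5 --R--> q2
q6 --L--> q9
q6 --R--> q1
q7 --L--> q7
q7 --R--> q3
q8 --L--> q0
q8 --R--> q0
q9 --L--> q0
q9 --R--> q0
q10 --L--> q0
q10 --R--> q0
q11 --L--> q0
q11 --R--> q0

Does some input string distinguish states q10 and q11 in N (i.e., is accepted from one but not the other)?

Every state is reachable, so we keep all 12.
Initial partition by acceptance: {q0,q7,q8,q9,q10,q11} | {q1,q2,q3,q4,q5,q6}.
On input R, block {q0,q7,q8,q9,q10,q11} splits into {q8,q9,q10,q11} and {q0,q7}.
Refine {q1,q2,q3,q4,q5,q6} on symbol L: members go to different blocks, giving {q1,q2,q4,q5,q6} and {q3}.
Split {q0,q7} by δ(·,R) → {q0} and {q7}.
The partition is now stable with 5 blocks: {q8,q9,q10,q11} | {q1,q2,q4,q5,q6} | {q0} | {q3} | {q7}.
q10 and q11 lie in the same block of the stable partition, so they are equivalent — no string distinguishes them.

No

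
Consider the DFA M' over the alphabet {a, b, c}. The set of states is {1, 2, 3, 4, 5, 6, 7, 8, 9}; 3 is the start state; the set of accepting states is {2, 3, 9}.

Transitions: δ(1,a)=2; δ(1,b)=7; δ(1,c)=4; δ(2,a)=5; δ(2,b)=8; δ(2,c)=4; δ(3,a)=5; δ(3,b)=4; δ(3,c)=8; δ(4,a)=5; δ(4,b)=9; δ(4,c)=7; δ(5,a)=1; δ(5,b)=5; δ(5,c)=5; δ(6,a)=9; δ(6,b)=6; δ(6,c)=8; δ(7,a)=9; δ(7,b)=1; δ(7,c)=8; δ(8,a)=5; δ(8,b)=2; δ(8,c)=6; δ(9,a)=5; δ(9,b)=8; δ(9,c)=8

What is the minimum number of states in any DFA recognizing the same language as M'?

Start with accepting vs non-accepting: {2,3,9} | {1,4,5,6,7,8}.
On input a, block {1,4,5,6,7,8} splits into {1,6,7} and {4,5,8}.
On input a, block {4,5,8} splits into {4,8} and {5}.
The partition is now stable with 4 blocks: {2,3,9} | {1,6,7} | {4,8} | {5}.

4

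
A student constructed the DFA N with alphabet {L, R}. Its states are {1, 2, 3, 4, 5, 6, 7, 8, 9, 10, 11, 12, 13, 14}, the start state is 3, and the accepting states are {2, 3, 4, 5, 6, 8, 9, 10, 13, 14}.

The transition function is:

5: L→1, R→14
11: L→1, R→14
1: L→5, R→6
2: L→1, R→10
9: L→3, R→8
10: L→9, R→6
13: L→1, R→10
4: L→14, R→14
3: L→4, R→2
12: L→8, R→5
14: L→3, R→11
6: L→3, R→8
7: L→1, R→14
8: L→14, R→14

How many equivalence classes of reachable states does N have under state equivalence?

First remove the unreachable states {7,12,13}; 11 states remain.
Start with accepting vs non-accepting: {2,3,4,5,6,8,9,10,14} | {1,11}.
Refine {2,3,4,5,6,8,9,10,14} on symbol L: members go to different blocks, giving {3,4,6,8,9,10,14} and {2,5}.
Split {3,4,6,8,9,10,14} by δ(·,R) → {4,6,8,9,10} and {3} and {14}.
Refine {4,6,8,9,10} on symbol L: members go to different blocks, giving {4,8} and {6,9} and {10}.
On input L, block {1,11} splits into {1} and {11}.
Refine {2,5} on symbol R: members go to different blocks, giving {2} and {5}.
Stable partition: {4,8} | {1} | {2} | {3} | {14} | {6,9} | {10} | {11} | {5} — 9 equivalence classes.

9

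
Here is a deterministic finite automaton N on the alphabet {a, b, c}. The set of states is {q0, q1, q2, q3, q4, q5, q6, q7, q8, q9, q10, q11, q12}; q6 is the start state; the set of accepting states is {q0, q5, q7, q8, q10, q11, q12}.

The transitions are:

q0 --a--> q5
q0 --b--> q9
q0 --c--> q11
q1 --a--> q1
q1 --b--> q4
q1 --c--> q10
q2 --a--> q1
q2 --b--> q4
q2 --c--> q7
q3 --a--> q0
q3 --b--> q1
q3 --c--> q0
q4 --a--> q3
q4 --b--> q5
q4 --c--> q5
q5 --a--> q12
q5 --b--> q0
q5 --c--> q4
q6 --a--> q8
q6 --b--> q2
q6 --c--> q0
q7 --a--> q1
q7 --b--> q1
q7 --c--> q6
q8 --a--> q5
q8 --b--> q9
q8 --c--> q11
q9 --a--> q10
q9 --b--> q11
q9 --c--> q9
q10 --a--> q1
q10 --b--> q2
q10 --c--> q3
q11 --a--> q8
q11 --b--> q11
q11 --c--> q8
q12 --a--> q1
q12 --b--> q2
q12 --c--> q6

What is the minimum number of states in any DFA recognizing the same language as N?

8

All states are reachable from the start state.
Initial partition by acceptance: {q0,q5,q7,q8,q10,q11,q12} | {q1,q2,q3,q4,q6,q9}.
Split {q0,q5,q7,q8,q10,q11,q12} by δ(·,a) → {q0,q5,q8,q11} and {q7,q10,q12}.
On input a, block {q0,q5,q8,q11} splits into {q0,q8,q11} and {q5}.
Refine {q0,q8,q11} on symbol a: members go to different blocks, giving {q0,q8} and {q11}.
Split {q1,q2,q3,q4,q6,q9} by δ(·,a) → {q1,q2,q4} and {q3,q6} and {q9}.
Split {q1,q2,q4} by δ(·,a) → {q1,q2} and {q4}.
No further refinement is possible. Final partition (8 blocks): {q0,q8} | {q1,q2} | {q7,q10,q12} | {q5} | {q11} | {q3,q6} | {q9} | {q4}.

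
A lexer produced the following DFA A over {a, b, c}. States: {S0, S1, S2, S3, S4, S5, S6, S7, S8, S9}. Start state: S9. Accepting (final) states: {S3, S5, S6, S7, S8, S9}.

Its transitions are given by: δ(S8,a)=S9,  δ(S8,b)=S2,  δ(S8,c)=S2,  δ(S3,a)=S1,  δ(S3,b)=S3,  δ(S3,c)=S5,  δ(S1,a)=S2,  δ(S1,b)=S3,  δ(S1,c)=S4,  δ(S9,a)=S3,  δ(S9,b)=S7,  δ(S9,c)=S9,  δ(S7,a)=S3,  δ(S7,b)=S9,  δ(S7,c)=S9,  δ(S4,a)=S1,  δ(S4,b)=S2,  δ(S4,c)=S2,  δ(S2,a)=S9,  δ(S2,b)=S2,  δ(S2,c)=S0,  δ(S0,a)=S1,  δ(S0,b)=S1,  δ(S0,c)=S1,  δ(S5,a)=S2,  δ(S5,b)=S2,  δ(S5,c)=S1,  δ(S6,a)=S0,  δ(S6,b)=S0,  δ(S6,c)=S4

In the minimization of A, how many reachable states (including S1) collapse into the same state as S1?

1

First remove the unreachable states {S6,S8}; 8 states remain.
P0 = {S3,S5,S7,S9} | {S0,S1,S2,S4}.
On input a, block {S3,S5,S7,S9} splits into {S3,S5} and {S7,S9}.
On input b, block {S3,S5} splits into {S3} and {S5}.
On input a, block {S0,S1,S2,S4} splits into {S0,S1,S4} and {S2}.
Split {S0,S1,S4} by δ(·,a) → {S0,S4} and {S1}.
Split {S0,S4} by δ(·,b) → {S0} and {S4}.
The partition is now stable with 7 blocks: {S3} | {S0} | {S7,S9} | {S5} | {S2} | {S1} | {S4}.
The equivalence class containing S1 is {S1}, of size 1.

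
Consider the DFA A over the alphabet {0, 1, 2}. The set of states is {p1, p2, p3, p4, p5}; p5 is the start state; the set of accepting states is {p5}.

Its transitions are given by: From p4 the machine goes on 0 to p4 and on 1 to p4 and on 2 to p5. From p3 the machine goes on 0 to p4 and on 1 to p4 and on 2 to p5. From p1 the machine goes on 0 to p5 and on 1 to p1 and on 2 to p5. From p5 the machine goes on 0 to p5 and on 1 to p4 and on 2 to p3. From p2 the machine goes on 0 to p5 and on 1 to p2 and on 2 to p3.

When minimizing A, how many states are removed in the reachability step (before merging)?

2

No path from p5 leads to p1, p2; the other 3 states are all reachable.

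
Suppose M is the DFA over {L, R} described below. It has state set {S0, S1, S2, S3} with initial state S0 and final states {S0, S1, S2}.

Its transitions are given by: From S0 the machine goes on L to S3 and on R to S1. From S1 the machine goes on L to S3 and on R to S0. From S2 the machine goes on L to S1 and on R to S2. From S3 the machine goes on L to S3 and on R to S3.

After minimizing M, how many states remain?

First remove the unreachable states {S2}; 3 states remain.
Start with accepting vs non-accepting: {S0,S1} | {S3}.
No further refinement is possible. Final partition (2 blocks): {S0,S1} | {S3}.

2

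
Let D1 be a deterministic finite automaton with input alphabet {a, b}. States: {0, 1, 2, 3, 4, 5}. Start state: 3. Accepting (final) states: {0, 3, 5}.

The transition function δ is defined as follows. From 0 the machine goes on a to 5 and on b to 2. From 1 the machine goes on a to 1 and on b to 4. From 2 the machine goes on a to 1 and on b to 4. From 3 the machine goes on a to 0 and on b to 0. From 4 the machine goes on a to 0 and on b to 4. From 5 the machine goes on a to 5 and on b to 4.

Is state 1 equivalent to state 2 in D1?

Every state is reachable, so we keep all 6.
Initial partition by acceptance: {0,3,5} | {1,2,4}.
On input b, block {0,3,5} splits into {0,5} and {3}.
On input a, block {1,2,4} splits into {1,2} and {4}.
Split {0,5} by δ(·,b) → {0} and {5}.
No further refinement is possible. Final partition (5 blocks): {0} | {1,2} | {3} | {4} | {5}.
1 and 2 lie in the same block of the stable partition, so they are equivalent — no string distinguishes them.

Yes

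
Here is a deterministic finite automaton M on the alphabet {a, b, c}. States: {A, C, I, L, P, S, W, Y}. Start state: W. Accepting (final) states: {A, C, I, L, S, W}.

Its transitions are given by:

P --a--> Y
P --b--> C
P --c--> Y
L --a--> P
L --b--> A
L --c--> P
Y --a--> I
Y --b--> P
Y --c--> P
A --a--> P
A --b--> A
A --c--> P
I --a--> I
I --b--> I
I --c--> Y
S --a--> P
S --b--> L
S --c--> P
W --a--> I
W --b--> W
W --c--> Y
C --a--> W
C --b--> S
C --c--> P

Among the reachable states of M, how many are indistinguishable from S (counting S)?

3

All states are reachable from the start state.
Start with accepting vs non-accepting: {A,C,I,L,S,W} | {P,Y}.
Split {A,C,I,L,S,W} by δ(·,a) → {A,L,S} and {C,I,W}.
On input a, block {P,Y} splits into {Y} and {P}.
On input b, block {C,I,W} splits into {I,W} and {C}.
Stable partition: {A,L,S} | {Y} | {I,W} | {P} | {C} — 5 equivalence classes.
The equivalence class containing S is {A,L,S}, of size 3.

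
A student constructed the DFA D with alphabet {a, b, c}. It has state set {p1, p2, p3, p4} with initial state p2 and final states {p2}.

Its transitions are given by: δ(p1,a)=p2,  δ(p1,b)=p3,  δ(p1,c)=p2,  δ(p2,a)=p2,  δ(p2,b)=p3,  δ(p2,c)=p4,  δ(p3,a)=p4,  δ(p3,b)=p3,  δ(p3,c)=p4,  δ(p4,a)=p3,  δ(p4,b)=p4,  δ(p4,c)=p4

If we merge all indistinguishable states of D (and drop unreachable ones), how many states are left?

Reachable states from the start: {p2,p3,p4}. Unreachable: {p1} — drop them.
Start with accepting vs non-accepting: {p2} | {p3,p4}.
The partition is now stable with 2 blocks: {p2} | {p3,p4}.

2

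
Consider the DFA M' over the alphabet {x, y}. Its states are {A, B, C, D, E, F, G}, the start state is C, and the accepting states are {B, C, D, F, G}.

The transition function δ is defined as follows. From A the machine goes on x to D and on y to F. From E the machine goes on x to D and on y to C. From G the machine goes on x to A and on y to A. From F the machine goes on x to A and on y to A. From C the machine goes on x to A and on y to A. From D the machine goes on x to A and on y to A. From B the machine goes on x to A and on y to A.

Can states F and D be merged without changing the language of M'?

First remove the unreachable states {B,E,G}; 4 states remain.
Start with accepting vs non-accepting: {C,D,F} | {A}.
No further refinement is possible. Final partition (2 blocks): {C,D,F} | {A}.
F and D lie in the same block of the stable partition, so they are equivalent — no string distinguishes them.

Yes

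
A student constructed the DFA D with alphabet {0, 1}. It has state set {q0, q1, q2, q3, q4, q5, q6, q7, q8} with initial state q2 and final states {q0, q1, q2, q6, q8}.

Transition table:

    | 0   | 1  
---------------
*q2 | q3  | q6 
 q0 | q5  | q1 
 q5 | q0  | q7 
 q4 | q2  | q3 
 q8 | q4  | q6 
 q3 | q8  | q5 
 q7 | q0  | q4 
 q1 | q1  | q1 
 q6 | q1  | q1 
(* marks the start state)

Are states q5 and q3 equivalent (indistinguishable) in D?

All states are reachable from the start state.
P0 = {q0,q1,q2,q6,q8} | {q3,q4,q5,q7}.
Split {q0,q1,q2,q6,q8} by δ(·,0) → {q0,q2,q8} and {q1,q6}.
No further refinement is possible. Final partition (3 blocks): {q0,q2,q8} | {q3,q4,q5,q7} | {q1,q6}.
q5 and q3 lie in the same block of the stable partition, so they are equivalent — no string distinguishes them.

Yes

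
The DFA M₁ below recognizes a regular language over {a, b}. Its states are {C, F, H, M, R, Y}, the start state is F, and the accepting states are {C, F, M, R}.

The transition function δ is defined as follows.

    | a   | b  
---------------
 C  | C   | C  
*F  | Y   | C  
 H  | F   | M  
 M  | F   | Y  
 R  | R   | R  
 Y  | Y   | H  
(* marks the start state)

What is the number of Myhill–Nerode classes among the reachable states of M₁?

5

States {R} cannot be reached from the start state, so discard them.
Initial partition by acceptance: {C,F,M} | {H,Y}.
On input a, block {C,F,M} splits into {C,M} and {F}.
Refine {C,M} on symbol a: members go to different blocks, giving {C} and {M}.
On input a, block {H,Y} splits into {Y} and {H}.
The partition is now stable with 5 blocks: {C} | {Y} | {F} | {M} | {H}.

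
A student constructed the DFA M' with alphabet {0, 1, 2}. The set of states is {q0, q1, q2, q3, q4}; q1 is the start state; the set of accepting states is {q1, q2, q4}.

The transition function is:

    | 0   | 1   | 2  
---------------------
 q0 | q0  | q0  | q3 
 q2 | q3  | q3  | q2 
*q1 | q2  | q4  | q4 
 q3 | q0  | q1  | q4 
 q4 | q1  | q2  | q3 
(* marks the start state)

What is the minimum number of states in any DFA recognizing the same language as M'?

Every state is reachable, so we keep all 5.
Start with accepting vs non-accepting: {q1,q2,q4} | {q0,q3}.
On input 0, block {q1,q2,q4} splits into {q1,q4} and {q2}.
Split {q1,q4} by δ(·,0) → {q1} and {q4}.
Refine {q0,q3} on symbol 1: members go to different blocks, giving {q0} and {q3}.
No further refinement is possible. Final partition (5 blocks): {q1} | {q0} | {q2} | {q4} | {q3}.

5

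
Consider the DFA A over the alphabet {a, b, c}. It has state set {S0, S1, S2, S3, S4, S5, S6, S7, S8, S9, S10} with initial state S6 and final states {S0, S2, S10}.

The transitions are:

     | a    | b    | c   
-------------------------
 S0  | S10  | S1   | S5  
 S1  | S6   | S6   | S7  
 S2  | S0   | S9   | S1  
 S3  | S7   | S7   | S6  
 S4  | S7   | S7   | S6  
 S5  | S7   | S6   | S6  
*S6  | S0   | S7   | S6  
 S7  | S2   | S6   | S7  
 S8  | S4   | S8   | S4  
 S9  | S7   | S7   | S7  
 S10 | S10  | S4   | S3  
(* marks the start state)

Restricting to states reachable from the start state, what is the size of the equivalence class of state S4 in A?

5

First remove the unreachable states {S8}; 10 states remain.
P0 = {S0,S2,S10} | {S1,S3,S4,S5,S6,S7,S9}.
Split {S1,S3,S4,S5,S6,S7,S9} by δ(·,a) → {S1,S3,S4,S5,S9} and {S6,S7}.
No further refinement is possible. Final partition (3 blocks): {S0,S2,S10} | {S1,S3,S4,S5,S9} | {S6,S7}.
The equivalence class containing S4 is {S1,S3,S4,S5,S9}, of size 5.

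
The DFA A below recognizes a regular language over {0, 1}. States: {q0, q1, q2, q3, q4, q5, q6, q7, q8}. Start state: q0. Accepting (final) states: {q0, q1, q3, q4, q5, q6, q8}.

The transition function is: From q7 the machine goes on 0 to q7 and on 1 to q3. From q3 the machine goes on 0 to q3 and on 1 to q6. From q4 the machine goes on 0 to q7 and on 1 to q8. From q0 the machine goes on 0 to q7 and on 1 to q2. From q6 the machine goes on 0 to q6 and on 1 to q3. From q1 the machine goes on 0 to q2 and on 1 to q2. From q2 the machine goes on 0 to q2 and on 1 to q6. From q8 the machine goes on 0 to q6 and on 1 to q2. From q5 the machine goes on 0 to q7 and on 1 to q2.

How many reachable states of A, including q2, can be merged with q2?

2

Reachable states from the start: {q0,q2,q3,q6,q7}. Unreachable: {q1,q4,q5,q8} — drop them.
Start with accepting vs non-accepting: {q0,q3,q6} | {q2,q7}.
Split {q0,q3,q6} by δ(·,0) → {q3,q6} and {q0}.
Stable partition: {q3,q6} | {q2,q7} | {q0} — 3 equivalence classes.
The equivalence class containing q2 is {q2,q7}, of size 2.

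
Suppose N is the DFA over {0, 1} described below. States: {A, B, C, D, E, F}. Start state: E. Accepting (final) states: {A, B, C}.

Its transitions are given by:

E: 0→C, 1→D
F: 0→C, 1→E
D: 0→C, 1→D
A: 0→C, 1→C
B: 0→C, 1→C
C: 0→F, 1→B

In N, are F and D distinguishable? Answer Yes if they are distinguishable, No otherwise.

States {A} cannot be reached from the start state, so discard them.
Start with accepting vs non-accepting: {B,C} | {D,E,F}.
On input 0, block {B,C} splits into {B} and {C}.
No further refinement is possible. Final partition (3 blocks): {B} | {D,E,F} | {C}.
F and D lie in the same block of the stable partition, so they are equivalent — no string distinguishes them.

No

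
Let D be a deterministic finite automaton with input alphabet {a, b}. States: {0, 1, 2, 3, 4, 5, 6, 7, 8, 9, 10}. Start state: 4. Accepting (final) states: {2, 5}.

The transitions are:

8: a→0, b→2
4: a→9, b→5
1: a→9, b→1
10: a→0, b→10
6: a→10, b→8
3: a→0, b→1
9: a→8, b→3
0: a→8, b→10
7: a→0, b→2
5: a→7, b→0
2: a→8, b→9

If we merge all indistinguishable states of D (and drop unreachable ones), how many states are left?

4

Reachable states from the start: {0,1,2,3,4,5,7,8,9,10}. Unreachable: {6} — drop them.
Start with accepting vs non-accepting: {2,5} | {0,1,3,4,7,8,9,10}.
Refine {0,1,3,4,7,8,9,10} on symbol b: members go to different blocks, giving {0,1,3,9,10} and {4,7,8}.
Split {0,1,3,9,10} by δ(·,a) → {1,3,10} and {0,9}.
No further refinement is possible. Final partition (4 blocks): {2,5} | {1,3,10} | {4,7,8} | {0,9}.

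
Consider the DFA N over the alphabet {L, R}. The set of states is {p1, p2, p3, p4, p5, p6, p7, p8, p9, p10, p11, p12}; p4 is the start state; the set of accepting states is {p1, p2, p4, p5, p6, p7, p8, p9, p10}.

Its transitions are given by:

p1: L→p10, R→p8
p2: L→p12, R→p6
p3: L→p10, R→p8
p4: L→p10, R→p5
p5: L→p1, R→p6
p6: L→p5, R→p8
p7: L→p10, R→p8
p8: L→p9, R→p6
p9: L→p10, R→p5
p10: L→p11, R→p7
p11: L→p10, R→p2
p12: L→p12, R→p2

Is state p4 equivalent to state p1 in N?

Reachable states from the start: {p1,p2,p4,p5,p6,p7,p8,p9,p10,p11,p12}. Unreachable: {p3} — drop them.
P0 = {p1,p2,p4,p5,p6,p7,p8,p9,p10} | {p11,p12}.
On input L, block {p1,p2,p4,p5,p6,p7,p8,p9,p10} splits into {p1,p4,p5,p6,p7,p8,p9} and {p2,p10}.
Refine {p1,p4,p5,p6,p7,p8,p9} on symbol L: members go to different blocks, giving {p1,p4,p7,p9} and {p5,p6,p8}.
Split {p11,p12} by δ(·,L) → {p11} and {p12}.
Refine {p2,p10} on symbol L: members go to different blocks, giving {p2} and {p10}.
Split {p5,p6,p8} by δ(·,L) → {p5,p8} and {p6}.
Stable partition: {p1,p4,p7,p9} | {p11} | {p2} | {p5,p8} | {p12} | {p10} | {p6} — 7 equivalence classes.
p4 and p1 lie in the same block of the stable partition, so they are equivalent — no string distinguishes them.

Yes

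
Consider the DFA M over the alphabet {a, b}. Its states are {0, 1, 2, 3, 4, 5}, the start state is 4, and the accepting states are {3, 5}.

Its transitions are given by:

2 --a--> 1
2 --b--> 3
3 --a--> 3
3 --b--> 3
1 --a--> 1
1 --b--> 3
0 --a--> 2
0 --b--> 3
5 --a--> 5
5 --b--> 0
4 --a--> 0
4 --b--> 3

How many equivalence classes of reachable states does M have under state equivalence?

First remove the unreachable states {5}; 5 states remain.
P0 = {3} | {0,1,2,4}.
No further refinement is possible. Final partition (2 blocks): {3} | {0,1,2,4}.

2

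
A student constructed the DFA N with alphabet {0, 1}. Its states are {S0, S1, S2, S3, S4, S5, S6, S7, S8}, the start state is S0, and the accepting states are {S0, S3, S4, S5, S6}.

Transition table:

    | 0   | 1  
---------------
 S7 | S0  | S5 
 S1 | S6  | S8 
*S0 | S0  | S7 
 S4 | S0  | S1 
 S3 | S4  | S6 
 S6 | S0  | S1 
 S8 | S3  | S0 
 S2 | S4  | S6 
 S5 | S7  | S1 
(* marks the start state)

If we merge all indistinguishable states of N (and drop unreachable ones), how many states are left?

States {S2} cannot be reached from the start state, so discard them.
Initial partition by acceptance: {S0,S3,S4,S5,S6} | {S1,S7,S8}.
Split {S0,S3,S4,S5,S6} by δ(·,0) → {S0,S3,S4,S6} and {S5}.
On input 1, block {S0,S3,S4,S6} splits into {S0,S4,S6} and {S3}.
On input 0, block {S1,S7,S8} splits into {S1,S7} and {S8}.
On input 1, block {S1,S7} splits into {S1} and {S7}.
On input 1, block {S0,S4,S6} splits into {S4,S6} and {S0}.
No further refinement is possible. Final partition (7 blocks): {S4,S6} | {S1} | {S5} | {S3} | {S8} | {S7} | {S0}.

7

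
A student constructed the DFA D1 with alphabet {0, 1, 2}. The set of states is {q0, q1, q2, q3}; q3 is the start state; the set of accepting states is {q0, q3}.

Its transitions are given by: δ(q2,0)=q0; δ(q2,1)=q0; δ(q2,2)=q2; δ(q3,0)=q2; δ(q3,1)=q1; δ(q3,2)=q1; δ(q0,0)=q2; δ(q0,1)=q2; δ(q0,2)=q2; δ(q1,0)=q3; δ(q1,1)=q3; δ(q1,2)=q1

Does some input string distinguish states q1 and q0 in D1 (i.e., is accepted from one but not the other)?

Yes

Every state is reachable, so we keep all 4.
Start with accepting vs non-accepting: {q0,q3} | {q1,q2}.
No further refinement is possible. Final partition (2 blocks): {q0,q3} | {q1,q2}.
q1 and q0 end up in different blocks, so they are distinguishable. For instance, the string 'ε' is accepted from only q0.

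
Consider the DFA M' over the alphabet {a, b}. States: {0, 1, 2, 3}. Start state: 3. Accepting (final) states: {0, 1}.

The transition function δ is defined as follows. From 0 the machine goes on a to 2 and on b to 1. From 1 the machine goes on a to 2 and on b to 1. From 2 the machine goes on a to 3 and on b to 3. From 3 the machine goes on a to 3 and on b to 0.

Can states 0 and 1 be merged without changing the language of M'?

Yes

P0 = {0,1} | {2,3}.
Split {2,3} by δ(·,b) → {2} and {3}.
Stable partition: {0,1} | {2} | {3} — 3 equivalence classes.
0 and 1 lie in the same block of the stable partition, so they are equivalent — no string distinguishes them.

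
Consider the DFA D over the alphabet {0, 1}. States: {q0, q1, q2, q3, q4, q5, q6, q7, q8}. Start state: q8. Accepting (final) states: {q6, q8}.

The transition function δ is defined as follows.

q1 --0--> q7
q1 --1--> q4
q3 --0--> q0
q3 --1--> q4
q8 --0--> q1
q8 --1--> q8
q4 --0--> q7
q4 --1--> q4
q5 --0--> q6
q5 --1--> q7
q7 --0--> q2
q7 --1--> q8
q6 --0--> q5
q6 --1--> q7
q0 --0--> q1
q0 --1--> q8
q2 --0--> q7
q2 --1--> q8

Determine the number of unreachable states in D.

4

BFS from q8 reaches {q1, q2, q4, q7, q8}; the 4 state(s) q0, q3, q5, q6 are never visited.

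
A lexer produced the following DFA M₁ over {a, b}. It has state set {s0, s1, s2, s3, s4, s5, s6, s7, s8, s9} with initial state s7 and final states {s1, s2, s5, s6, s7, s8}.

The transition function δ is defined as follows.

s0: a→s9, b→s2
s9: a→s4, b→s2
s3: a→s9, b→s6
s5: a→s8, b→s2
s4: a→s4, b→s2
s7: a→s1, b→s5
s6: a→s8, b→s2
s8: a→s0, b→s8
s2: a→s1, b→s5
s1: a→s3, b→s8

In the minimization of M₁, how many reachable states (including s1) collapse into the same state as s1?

2

Every state is reachable, so we keep all 10.
Start with accepting vs non-accepting: {s1,s2,s5,s6,s7,s8} | {s0,s3,s4,s9}.
On input a, block {s1,s2,s5,s6,s7,s8} splits into {s2,s5,s6,s7} and {s1,s8}.
The partition is now stable with 3 blocks: {s2,s5,s6,s7} | {s0,s3,s4,s9} | {s1,s8}.
State s1 belongs to the block {s1,s8}, which has 2 states.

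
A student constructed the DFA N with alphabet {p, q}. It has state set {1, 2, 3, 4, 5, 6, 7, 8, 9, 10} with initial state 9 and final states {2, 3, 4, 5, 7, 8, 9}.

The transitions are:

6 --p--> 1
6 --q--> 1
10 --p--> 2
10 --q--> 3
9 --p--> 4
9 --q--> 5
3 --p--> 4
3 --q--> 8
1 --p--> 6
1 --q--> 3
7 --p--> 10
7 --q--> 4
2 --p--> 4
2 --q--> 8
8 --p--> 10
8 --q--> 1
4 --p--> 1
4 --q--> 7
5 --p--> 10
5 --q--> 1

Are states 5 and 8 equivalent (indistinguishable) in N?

Yes

P0 = {2,3,4,5,7,8,9} | {1,6,10}.
On input p, block {2,3,4,5,7,8,9} splits into {4,5,7,8} and {2,3,9}.
Split {4,5,7,8} by δ(·,q) → {4,7} and {5,8}.
Refine {1,6,10} on symbol p: members go to different blocks, giving {1,6} and {10}.
Refine {4,7} on symbol p: members go to different blocks, giving {4} and {7}.
On input q, block {1,6} splits into {1} and {6}.
The partition is now stable with 7 blocks: {4} | {1} | {2,3,9} | {5,8} | {10} | {7} | {6}.
5 and 8 lie in the same block of the stable partition, so they are equivalent — no string distinguishes them.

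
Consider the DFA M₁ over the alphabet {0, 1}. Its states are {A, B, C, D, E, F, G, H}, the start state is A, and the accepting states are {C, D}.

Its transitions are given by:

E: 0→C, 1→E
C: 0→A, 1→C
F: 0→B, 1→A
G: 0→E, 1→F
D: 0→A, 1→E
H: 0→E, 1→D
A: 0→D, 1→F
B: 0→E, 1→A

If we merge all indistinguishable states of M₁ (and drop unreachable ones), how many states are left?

6

First remove the unreachable states {G,H}; 6 states remain.
Initial partition by acceptance: {C,D} | {A,B,E,F}.
Split {C,D} by δ(·,1) → {C} and {D}.
Split {A,B,E,F} by δ(·,0) → {B,F} and {A} and {E}.
On input 0, block {B,F} splits into {B} and {F}.
Stable partition: {C} | {B} | {D} | {A} | {E} | {F} — 6 equivalence classes.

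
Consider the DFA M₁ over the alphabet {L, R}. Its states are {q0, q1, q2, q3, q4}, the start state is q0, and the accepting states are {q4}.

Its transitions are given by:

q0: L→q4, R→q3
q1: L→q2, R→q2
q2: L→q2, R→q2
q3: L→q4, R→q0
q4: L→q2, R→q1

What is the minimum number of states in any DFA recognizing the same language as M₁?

3

Every state is reachable, so we keep all 5.
P0 = {q4} | {q0,q1,q2,q3}.
Split {q0,q1,q2,q3} by δ(·,L) → {q0,q3} and {q1,q2}.
Stable partition: {q4} | {q0,q3} | {q1,q2} — 3 equivalence classes.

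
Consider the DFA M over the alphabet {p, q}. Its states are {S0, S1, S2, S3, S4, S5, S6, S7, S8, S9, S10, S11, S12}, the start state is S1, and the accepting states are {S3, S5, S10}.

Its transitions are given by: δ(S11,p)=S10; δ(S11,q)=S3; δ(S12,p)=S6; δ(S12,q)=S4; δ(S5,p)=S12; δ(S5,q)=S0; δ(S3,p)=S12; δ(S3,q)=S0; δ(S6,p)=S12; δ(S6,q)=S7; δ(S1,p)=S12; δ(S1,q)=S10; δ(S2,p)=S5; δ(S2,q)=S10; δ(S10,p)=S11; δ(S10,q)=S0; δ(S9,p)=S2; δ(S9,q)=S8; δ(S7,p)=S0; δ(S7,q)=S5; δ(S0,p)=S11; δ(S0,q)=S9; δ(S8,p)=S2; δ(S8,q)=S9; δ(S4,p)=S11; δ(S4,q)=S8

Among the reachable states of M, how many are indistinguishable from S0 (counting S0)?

Every state is reachable, so we keep all 13.
P0 = {S3,S5,S10} | {S0,S1,S2,S4,S6,S7,S8,S9,S11,S12}.
Refine {S0,S1,S2,S4,S6,S7,S8,S9,S11,S12} on symbol p: members go to different blocks, giving {S0,S1,S4,S6,S7,S8,S9,S12} and {S2,S11}.
Split {S3,S5,S10} by δ(·,p) → {S3,S5} and {S10}.
Split {S0,S1,S4,S6,S7,S8,S9,S12} by δ(·,p) → {S0,S4,S8,S9} and {S1,S6,S7,S12}.
Split {S2,S11} by δ(·,p) → {S2} and {S11}.
On input p, block {S0,S4,S8,S9} splits into {S0,S4} and {S8,S9}.
Split {S1,S6,S7,S12} by δ(·,p) → {S1,S6,S12} and {S7}.
On input q, block {S1,S6,S12} splits into {S1} and {S6} and {S12}.
Stable partition: {S3,S5} | {S0,S4} | {S2} | {S10} | {S1} | {S11} | {S8,S9} | {S7} | {S6} | {S12} — 10 equivalence classes.
The equivalence class containing S0 is {S0,S4}, of size 2.

2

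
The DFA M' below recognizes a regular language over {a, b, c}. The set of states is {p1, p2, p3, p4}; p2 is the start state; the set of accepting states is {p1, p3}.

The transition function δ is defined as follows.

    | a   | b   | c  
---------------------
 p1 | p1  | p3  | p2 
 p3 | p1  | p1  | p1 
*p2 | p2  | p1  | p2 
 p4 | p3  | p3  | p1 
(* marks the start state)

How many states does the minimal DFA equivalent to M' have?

3

States {p4} cannot be reached from the start state, so discard them.
P0 = {p1,p3} | {p2}.
On input c, block {p1,p3} splits into {p1} and {p3}.
The partition is now stable with 3 blocks: {p1} | {p2} | {p3}.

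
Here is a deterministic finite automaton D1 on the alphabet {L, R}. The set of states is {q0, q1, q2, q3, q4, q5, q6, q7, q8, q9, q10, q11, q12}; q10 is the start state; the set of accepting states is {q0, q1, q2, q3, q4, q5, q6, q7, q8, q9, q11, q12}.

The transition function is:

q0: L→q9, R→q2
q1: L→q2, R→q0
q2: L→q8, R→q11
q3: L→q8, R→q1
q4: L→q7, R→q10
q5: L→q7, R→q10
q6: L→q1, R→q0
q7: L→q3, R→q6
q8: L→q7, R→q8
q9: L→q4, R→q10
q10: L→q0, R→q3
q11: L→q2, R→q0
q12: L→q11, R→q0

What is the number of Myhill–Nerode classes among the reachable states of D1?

9

States {q5,q12} cannot be reached from the start state, so discard them.
Initial partition by acceptance: {q0,q1,q2,q3,q4,q6,q7,q8,q9,q11} | {q10}.
Refine {q0,q1,q2,q3,q4,q6,q7,q8,q9,q11} on symbol R: members go to different blocks, giving {q0,q1,q2,q3,q6,q7,q8,q11} and {q4,q9}.
On input L, block {q0,q1,q2,q3,q6,q7,q8,q11} splits into {q1,q2,q3,q6,q7,q8,q11} and {q0}.
On input R, block {q1,q2,q3,q6,q7,q8,q11} splits into {q2,q3,q7,q8} and {q1,q6,q11}.
Refine {q2,q3,q7,q8} on symbol R: members go to different blocks, giving {q2,q3,q7} and {q8}.
Refine {q2,q3,q7} on symbol L: members go to different blocks, giving {q2,q3} and {q7}.
Refine {q4,q9} on symbol L: members go to different blocks, giving {q4} and {q9}.
On input L, block {q1,q6,q11} splits into {q1,q11} and {q6}.
Stable partition: {q2,q3} | {q10} | {q4} | {q0} | {q1,q11} | {q8} | {q7} | {q9} | {q6} — 9 equivalence classes.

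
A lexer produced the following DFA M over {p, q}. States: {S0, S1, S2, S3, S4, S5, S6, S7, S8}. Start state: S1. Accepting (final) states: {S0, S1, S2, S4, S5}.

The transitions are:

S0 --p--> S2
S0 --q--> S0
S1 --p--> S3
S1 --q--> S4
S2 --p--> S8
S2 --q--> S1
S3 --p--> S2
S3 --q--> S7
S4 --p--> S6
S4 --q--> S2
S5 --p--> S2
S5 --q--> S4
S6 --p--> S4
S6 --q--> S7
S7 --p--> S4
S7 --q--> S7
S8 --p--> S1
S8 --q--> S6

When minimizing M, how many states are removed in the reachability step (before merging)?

2

BFS from S1 reaches {S1, S2, S3, S4, S6, S7, S8}; the 2 state(s) S0, S5 are never visited.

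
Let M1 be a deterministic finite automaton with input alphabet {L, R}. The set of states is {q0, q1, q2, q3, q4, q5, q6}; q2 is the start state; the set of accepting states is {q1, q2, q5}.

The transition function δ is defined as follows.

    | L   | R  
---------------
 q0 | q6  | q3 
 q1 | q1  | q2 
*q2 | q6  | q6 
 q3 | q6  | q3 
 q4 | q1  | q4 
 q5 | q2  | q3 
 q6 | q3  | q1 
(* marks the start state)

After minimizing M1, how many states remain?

First remove the unreachable states {q0,q4,q5}; 4 states remain.
P0 = {q1,q2} | {q3,q6}.
On input L, block {q1,q2} splits into {q1} and {q2}.
Refine {q3,q6} on symbol R: members go to different blocks, giving {q3} and {q6}.
No further refinement is possible. Final partition (4 blocks): {q1} | {q3} | {q2} | {q6}.

4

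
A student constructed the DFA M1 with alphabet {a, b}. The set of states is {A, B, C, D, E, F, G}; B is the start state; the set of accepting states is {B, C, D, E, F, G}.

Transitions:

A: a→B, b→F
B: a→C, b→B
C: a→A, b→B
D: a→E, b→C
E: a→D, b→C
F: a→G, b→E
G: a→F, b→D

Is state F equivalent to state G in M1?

Every state is reachable, so we keep all 7.
Initial partition by acceptance: {B,C,D,E,F,G} | {A}.
Refine {B,C,D,E,F,G} on symbol a: members go to different blocks, giving {B,D,E,F,G} and {C}.
On input a, block {B,D,E,F,G} splits into {D,E,F,G} and {B}.
Refine {D,E,F,G} on symbol b: members go to different blocks, giving {D,E} and {F,G}.
No further refinement is possible. Final partition (5 blocks): {D,E} | {A} | {C} | {B} | {F,G}.
F and G lie in the same block of the stable partition, so they are equivalent — no string distinguishes them.

Yes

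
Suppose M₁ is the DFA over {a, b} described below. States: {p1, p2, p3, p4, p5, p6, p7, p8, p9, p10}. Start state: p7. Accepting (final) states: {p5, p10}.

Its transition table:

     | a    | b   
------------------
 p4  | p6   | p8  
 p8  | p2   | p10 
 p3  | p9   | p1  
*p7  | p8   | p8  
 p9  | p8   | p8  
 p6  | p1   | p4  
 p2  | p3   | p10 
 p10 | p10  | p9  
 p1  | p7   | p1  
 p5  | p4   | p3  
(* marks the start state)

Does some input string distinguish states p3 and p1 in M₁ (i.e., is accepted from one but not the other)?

No

States {p4,p5,p6} cannot be reached from the start state, so discard them.
Initial partition by acceptance: {p10} | {p1,p2,p3,p7,p8,p9}.
On input b, block {p1,p2,p3,p7,p8,p9} splits into {p1,p3,p7,p9} and {p2,p8}.
Refine {p1,p3,p7,p9} on symbol a: members go to different blocks, giving {p1,p3} and {p7,p9}.
Split {p2,p8} by δ(·,a) → {p2} and {p8}.
The partition is now stable with 5 blocks: {p10} | {p1,p3} | {p2} | {p7,p9} | {p8}.
p3 and p1 lie in the same block of the stable partition, so they are equivalent — no string distinguishes them.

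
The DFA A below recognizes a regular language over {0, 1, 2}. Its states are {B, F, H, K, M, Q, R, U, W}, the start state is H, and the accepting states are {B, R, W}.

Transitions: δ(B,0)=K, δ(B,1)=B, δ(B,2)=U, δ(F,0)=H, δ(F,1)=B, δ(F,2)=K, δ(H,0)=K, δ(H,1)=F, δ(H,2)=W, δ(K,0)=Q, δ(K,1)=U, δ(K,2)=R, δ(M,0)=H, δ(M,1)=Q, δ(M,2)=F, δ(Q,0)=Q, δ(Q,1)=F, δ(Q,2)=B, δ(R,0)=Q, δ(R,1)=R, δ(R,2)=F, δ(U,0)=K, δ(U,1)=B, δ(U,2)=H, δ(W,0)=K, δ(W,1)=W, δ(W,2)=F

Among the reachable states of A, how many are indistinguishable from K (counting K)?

3

States {M} cannot be reached from the start state, so discard them.
P0 = {B,R,W} | {F,H,K,Q,U}.
On input 1, block {F,H,K,Q,U} splits into {H,K,Q} and {F,U}.
Stable partition: {B,R,W} | {H,K,Q} | {F,U} — 3 equivalence classes.
State K belongs to the block {H,K,Q}, which has 3 states.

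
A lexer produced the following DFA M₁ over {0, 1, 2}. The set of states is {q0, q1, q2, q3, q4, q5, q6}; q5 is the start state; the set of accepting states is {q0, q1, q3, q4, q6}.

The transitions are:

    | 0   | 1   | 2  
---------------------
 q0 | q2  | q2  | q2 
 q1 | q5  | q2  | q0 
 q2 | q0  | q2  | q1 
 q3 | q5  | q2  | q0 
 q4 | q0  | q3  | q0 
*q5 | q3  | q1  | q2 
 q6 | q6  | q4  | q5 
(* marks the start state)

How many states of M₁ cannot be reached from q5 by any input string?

No path from q5 leads to q4, q6; the other 5 states are all reachable.

2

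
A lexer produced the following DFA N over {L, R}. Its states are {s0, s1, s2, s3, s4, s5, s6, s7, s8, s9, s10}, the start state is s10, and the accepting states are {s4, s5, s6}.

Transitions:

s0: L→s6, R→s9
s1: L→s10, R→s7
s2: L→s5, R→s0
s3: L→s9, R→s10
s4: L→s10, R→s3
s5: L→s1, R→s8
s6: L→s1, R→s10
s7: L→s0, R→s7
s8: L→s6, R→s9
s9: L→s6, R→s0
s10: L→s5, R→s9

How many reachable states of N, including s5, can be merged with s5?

First remove the unreachable states {s2,s3,s4}; 8 states remain.
P0 = {s5,s6} | {s0,s1,s7,s8,s9,s10}.
Split {s0,s1,s7,s8,s9,s10} by δ(·,L) → {s0,s8,s9,s10} and {s1,s7}.
The partition is now stable with 3 blocks: {s5,s6} | {s0,s8,s9,s10} | {s1,s7}.
State s5 belongs to the block {s5,s6}, which has 2 states.

2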